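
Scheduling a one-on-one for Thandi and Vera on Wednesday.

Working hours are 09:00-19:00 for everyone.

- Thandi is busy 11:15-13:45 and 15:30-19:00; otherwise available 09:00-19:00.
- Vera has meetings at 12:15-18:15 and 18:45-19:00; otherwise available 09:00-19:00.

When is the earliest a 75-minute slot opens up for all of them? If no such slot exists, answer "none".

Thandi free within 09:00–19:00: 09:00–11:15, 13:45–15:30.
Vera free within 09:00–19:00: 09:00–12:15, 18:15–18:45.
Thandi ∩ Vera: 09:00–11:15.
Windows ≥ 75 min: 09:00–11:15.
Earliest such window starts at 09:00.

09:00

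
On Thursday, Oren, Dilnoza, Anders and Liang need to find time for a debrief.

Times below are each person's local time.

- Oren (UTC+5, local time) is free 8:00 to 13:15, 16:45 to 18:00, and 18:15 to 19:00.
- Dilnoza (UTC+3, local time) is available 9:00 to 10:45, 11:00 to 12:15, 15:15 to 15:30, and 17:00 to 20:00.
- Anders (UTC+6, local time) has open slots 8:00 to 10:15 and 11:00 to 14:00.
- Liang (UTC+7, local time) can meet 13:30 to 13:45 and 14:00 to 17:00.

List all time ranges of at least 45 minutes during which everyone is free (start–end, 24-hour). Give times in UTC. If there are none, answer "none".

07:00–07:45

Oren → UTC: 03:00–08:15, 11:45–13:00, 13:15–14:00.
Dilnoza → UTC: 06:00–07:45, 08:00–09:15, 12:15–12:30, 14:00–17:00.
Anders → UTC: 02:00–04:15, 05:00–08:00.
Liang → UTC: 06:30–06:45, 07:00–10:00.
Oren ∩ Dilnoza: 06:00–07:45, 08:00–08:15, 12:15–12:30.
Oren ∩ Dilnoza ∩ Anders: 06:00–07:45.
Oren ∩ Dilnoza ∩ Anders ∩ Liang: 06:30–06:45, 07:00–07:45.
Windows ≥ 45 min: 07:00–07:45.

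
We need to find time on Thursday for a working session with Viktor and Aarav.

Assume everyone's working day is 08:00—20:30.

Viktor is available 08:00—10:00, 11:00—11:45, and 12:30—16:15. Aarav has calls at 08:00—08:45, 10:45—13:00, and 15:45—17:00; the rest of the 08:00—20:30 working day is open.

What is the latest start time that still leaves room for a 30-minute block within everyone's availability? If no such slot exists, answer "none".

Aarav free within 08:00–20:30: 08:45–10:45, 13:00–15:45, 17:00–20:30.
Viktor ∩ Aarav: 08:45–10:00, 13:00–15:45.
Windows ≥ 30 min: 08:45–10:00, 13:00–15:45.
Latest start in the last window 13:00–15:45 is 15:45 − 30 min = 15:15.

15:15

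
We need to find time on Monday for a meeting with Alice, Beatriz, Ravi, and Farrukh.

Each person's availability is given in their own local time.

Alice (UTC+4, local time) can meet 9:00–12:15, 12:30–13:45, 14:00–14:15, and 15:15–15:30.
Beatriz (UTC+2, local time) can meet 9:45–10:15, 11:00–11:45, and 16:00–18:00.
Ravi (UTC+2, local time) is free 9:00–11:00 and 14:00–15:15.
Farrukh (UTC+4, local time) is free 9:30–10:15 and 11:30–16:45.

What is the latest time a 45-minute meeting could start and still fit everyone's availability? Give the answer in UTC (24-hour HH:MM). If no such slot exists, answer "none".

Alice → UTC: 05:00–08:15, 08:30–09:45, 10:00–10:15, 11:15–11:30.
Beatriz → UTC: 07:45–08:15, 09:00–09:45, 14:00–16:00.
Ravi → UTC: 07:00–09:00, 12:00–13:15.
Farrukh → UTC: 05:30–06:15, 07:30–12:45.
Alice ∩ Beatriz: 07:45–08:15, 09:00–09:45.
Alice ∩ Beatriz ∩ Ravi: 07:45–08:15.
Alice ∩ Beatriz ∩ Ravi ∩ Farrukh: 07:45–08:15.
Windows ≥ 45 min: (none).

none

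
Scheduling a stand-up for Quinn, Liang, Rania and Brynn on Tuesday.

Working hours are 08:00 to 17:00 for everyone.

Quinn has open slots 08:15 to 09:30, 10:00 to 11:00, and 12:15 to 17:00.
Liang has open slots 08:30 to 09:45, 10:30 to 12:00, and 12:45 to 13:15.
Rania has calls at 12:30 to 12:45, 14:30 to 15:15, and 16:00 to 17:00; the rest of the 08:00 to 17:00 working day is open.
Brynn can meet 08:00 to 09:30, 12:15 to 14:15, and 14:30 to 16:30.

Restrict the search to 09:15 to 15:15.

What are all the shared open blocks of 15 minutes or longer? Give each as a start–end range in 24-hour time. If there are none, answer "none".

09:15–09:30, 12:45–13:15

Rania free within 08:00–17:00: 08:00–12:30, 12:45–14:30, 15:15–16:00.
Quinn ∩ Liang: 08:30–09:30, 10:30–11:00, 12:45–13:15.
Quinn ∩ Liang ∩ Rania: 08:30–09:30, 10:30–11:00, 12:45–13:15.
Quinn ∩ Liang ∩ Rania ∩ Brynn: 08:30–09:30, 12:45–13:15.
Restricted to 09:15–15:15: 09:15–09:30, 12:45–13:15.
Windows ≥ 15 min: 09:15–09:30, 12:45–13:15.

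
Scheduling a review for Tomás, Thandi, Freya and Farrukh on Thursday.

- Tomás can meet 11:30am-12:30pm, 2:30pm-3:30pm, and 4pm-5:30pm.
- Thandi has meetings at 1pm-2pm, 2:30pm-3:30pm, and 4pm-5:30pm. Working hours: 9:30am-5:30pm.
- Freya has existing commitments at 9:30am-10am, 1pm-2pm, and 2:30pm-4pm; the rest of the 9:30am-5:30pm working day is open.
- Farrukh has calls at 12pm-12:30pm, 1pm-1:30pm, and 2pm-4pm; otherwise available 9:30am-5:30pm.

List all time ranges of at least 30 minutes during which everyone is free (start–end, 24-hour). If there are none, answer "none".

Thandi free within 09:30–17:30: 09:30–13:00, 14:00–14:30, 15:30–16:00.
Freya free within 09:30–17:30: 10:00–13:00, 14:00–14:30, 16:00–17:30.
Farrukh free within 09:30–17:30: 09:30–12:00, 12:30–13:00, 13:30–14:00, 16:00–17:30.
Tomás ∩ Thandi: 11:30–12:30.
Tomás ∩ Thandi ∩ Freya: 11:30–12:30.
Tomás ∩ Thandi ∩ Freya ∩ Farrukh: 11:30–12:00.
Windows ≥ 30 min: 11:30–12:00.

11:30–12:00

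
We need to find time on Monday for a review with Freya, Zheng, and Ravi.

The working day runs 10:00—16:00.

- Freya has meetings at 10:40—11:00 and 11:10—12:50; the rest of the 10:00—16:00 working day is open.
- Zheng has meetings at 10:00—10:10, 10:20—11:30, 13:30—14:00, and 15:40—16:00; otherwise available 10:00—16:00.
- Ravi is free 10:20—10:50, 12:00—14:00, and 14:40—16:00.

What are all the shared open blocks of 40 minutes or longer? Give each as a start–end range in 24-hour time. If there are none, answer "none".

12:50–13:30, 14:40–15:40

Freya free within 10:00–16:00: 10:00–10:40, 11:00–11:10, 12:50–16:00.
Zheng free within 10:00–16:00: 10:10–10:20, 11:30–13:30, 14:00–15:40.
Freya ∩ Zheng: 10:10–10:20, 12:50–13:30, 14:00–15:40.
Freya ∩ Zheng ∩ Ravi: 12:50–13:30, 14:40–15:40.
Windows ≥ 40 min: 12:50–13:30, 14:40–15:40.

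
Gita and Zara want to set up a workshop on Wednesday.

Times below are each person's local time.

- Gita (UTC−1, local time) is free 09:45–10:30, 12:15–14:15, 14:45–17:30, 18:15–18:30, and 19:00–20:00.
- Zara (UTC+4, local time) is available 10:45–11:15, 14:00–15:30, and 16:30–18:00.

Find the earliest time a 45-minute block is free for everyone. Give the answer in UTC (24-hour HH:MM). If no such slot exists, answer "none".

Gita → UTC: 10:45–11:30, 13:15–15:15, 15:45–18:30, 19:15–19:30, 20:00–21:00.
Zara → UTC: 06:45–07:15, 10:00–11:30, 12:30–14:00.
Gita ∩ Zara: 10:45–11:30, 13:15–14:00.
Windows ≥ 45 min: 10:45–11:30, 13:15–14:00.
Earliest such window starts at 10:45.

10:45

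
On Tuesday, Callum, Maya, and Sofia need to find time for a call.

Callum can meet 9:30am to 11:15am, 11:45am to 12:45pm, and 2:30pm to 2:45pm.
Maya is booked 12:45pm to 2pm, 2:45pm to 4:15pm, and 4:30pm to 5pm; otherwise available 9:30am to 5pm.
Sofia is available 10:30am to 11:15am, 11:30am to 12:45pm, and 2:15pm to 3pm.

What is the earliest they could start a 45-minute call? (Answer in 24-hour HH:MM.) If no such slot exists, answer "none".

10:30

Maya free within 09:30–17:00: 09:30–12:45, 14:00–14:45, 16:15–16:30.
Callum ∩ Maya: 09:30–11:15, 11:45–12:45, 14:30–14:45.
Callum ∩ Maya ∩ Sofia: 10:30–11:15, 11:45–12:45, 14:30–14:45.
Windows ≥ 45 min: 10:30–11:15, 11:45–12:45.
Earliest such window starts at 10:30.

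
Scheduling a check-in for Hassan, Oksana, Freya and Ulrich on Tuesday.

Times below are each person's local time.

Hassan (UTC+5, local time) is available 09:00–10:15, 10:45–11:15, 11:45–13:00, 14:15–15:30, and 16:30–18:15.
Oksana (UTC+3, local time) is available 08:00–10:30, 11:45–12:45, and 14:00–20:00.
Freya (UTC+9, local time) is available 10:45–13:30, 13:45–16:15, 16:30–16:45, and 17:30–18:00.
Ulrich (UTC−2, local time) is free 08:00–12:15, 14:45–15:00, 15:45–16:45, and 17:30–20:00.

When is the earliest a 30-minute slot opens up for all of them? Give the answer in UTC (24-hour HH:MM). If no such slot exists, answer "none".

Hassan → UTC: 04:00–05:15, 05:45–06:15, 06:45–08:00, 09:15–10:30, 11:30–13:15.
Oksana → UTC: 05:00–07:30, 08:45–09:45, 11:00–17:00.
Freya → UTC: 01:45–04:30, 04:45–07:15, 07:30–07:45, 08:30–09:00.
Ulrich → UTC: 10:00–14:15, 16:45–17:00, 17:45–18:45, 19:30–22:00.
Hassan ∩ Oksana: 05:00–05:15, 05:45–06:15, 06:45–07:30, 09:15–09:45, 11:30–13:15.
Hassan ∩ Oksana ∩ Freya: 05:00–05:15, 05:45–06:15, 06:45–07:15.
Hassan ∩ Oksana ∩ Freya ∩ Ulrich: (none).
Windows ≥ 30 min: (none).

none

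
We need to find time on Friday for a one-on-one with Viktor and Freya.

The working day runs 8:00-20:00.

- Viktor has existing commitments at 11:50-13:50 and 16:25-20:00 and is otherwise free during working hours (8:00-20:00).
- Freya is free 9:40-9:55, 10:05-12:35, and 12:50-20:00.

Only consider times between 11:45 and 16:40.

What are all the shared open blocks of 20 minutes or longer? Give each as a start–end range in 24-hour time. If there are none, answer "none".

Viktor free within 08:00–20:00: 08:00–11:50, 13:50–16:25.
Viktor ∩ Freya: 09:40–09:55, 10:05–11:50, 13:50–16:25.
Restricted to 11:45–16:40: 11:45–11:50, 13:50–16:25.
Windows ≥ 20 min: 13:50–16:25.

13:50–16:25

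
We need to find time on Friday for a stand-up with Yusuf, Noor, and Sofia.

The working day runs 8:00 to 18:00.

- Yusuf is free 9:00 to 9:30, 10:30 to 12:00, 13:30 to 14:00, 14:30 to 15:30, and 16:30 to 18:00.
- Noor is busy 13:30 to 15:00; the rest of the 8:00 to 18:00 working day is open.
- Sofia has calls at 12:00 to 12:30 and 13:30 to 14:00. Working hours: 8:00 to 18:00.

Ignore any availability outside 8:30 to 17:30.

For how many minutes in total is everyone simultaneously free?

Noor free within 08:00–18:00: 08:00–13:30, 15:00–18:00.
Sofia free within 08:00–18:00: 08:00–12:00, 12:30–13:30, 14:00–18:00.
Yusuf ∩ Noor: 09:00–09:30, 10:30–12:00, 15:00–15:30, 16:30–18:00.
Yusuf ∩ Noor ∩ Sofia: 09:00–09:30, 10:30–12:00, 15:00–15:30, 16:30–18:00.
Restricted to 08:30–17:30: 09:00–09:30, 10:30–12:00, 15:00–15:30, 16:30–17:30.
Total common minutes: 30 + 90 + 30 + 60 = 210.

210 minutes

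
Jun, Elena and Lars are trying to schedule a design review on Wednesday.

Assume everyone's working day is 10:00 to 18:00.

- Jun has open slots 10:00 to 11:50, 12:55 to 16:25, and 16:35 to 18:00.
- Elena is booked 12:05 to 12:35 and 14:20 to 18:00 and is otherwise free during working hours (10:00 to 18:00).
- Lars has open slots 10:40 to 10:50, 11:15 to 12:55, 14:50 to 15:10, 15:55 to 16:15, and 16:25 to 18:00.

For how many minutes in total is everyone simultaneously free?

45 minutes

Elena free within 10:00–18:00: 10:00–12:05, 12:35–14:20.
Jun ∩ Elena: 10:00–11:50, 12:55–14:20.
Jun ∩ Elena ∩ Lars: 10:40–10:50, 11:15–11:50.
Total common minutes: 10 + 35 = 45.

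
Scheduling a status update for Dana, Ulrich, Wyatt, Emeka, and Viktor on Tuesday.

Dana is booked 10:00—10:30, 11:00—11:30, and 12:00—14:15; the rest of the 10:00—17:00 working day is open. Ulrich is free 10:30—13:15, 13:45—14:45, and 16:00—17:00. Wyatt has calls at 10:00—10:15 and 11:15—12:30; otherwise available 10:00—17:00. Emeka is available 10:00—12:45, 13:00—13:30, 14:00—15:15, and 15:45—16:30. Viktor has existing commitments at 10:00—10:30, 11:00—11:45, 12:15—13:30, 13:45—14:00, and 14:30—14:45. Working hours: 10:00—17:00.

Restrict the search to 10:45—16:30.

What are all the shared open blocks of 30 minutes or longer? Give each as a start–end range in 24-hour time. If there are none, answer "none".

Dana free within 10:00–17:00: 10:30–11:00, 11:30–12:00, 14:15–17:00.
Wyatt free within 10:00–17:00: 10:15–11:15, 12:30–17:00.
Viktor free within 10:00–17:00: 10:30–11:00, 11:45–12:15, 13:30–13:45, 14:00–14:30, 14:45–17:00.
Dana ∩ Ulrich: 10:30–11:00, 11:30–12:00, 14:15–14:45, 16:00–17:00.
Dana ∩ Ulrich ∩ Wyatt: 10:30–11:00, 14:15–14:45, 16:00–17:00.
Dana ∩ Ulrich ∩ Wyatt ∩ Emeka: 10:30–11:00, 14:15–14:45, 16:00–16:30.
Dana ∩ Ulrich ∩ Wyatt ∩ Emeka ∩ Viktor: 10:30–11:00, 14:15–14:30, 16:00–16:30.
Restricted to 10:45–16:30: 10:45–11:00, 14:15–14:30, 16:00–16:30.
Windows ≥ 30 min: 16:00–16:30.

16:00–16:30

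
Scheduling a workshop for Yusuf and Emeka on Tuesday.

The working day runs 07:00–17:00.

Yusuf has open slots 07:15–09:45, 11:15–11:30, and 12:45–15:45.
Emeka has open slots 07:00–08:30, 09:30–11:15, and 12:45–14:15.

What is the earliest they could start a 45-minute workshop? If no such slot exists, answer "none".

07:15

Yusuf ∩ Emeka: 07:15–08:30, 09:30–09:45, 12:45–14:15.
Windows ≥ 45 min: 07:15–08:30, 12:45–14:15.
Earliest such window starts at 07:15.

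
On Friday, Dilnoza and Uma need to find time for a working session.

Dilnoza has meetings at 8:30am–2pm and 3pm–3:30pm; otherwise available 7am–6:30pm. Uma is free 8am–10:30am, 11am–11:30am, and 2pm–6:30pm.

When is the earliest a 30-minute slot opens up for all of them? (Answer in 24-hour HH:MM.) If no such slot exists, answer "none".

Dilnoza free within 07:00–18:30: 07:00–08:30, 14:00–15:00, 15:30–18:30.
Dilnoza ∩ Uma: 08:00–08:30, 14:00–15:00, 15:30–18:30.
Windows ≥ 30 min: 08:00–08:30, 14:00–15:00, 15:30–18:30.
Earliest such window starts at 08:00.

08:00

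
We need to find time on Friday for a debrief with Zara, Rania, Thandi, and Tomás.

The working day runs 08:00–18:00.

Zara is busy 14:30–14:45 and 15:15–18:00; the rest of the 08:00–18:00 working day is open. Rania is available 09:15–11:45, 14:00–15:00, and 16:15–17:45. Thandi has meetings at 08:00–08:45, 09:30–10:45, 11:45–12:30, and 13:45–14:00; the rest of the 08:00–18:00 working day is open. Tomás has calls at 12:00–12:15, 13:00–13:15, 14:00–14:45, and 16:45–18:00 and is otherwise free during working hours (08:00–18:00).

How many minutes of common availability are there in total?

90 minutes

Zara free within 08:00–18:00: 08:00–14:30, 14:45–15:15.
Thandi free within 08:00–18:00: 08:45–09:30, 10:45–11:45, 12:30–13:45, 14:00–18:00.
Tomás free within 08:00–18:00: 08:00–12:00, 12:15–13:00, 13:15–14:00, 14:45–16:45.
Zara ∩ Rania: 09:15–11:45, 14:00–14:30, 14:45–15:00.
Zara ∩ Rania ∩ Thandi: 09:15–09:30, 10:45–11:45, 14:00–14:30, 14:45–15:00.
Zara ∩ Rania ∩ Thandi ∩ Tomás: 09:15–09:30, 10:45–11:45, 14:45–15:00.
Total common minutes: 15 + 60 + 15 = 90.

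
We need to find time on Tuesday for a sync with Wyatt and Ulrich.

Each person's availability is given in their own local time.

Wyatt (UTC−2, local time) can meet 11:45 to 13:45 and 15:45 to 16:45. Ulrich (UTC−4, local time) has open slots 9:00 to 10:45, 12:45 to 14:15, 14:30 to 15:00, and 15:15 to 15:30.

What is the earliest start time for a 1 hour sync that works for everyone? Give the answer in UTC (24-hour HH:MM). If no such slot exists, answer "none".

13:45

Wyatt → UTC: 13:45–15:45, 17:45–18:45.
Ulrich → UTC: 13:00–14:45, 16:45–18:15, 18:30–19:00, 19:15–19:30.
Wyatt ∩ Ulrich: 13:45–14:45, 17:45–18:15, 18:30–18:45.
Windows ≥ 60 min: 13:45–14:45.
Earliest such window starts at 13:45.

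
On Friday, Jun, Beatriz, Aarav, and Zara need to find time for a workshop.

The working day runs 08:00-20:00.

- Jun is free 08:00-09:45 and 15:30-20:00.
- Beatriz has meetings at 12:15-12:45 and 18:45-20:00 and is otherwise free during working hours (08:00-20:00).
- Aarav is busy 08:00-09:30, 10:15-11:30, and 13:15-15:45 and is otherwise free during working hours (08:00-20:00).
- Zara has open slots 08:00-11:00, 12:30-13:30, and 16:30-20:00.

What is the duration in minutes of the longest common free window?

135 minutes

Beatriz free within 08:00–20:00: 08:00–12:15, 12:45–18:45.
Aarav free within 08:00–20:00: 09:30–10:15, 11:30–13:15, 15:45–20:00.
Jun ∩ Beatriz: 08:00–09:45, 15:30–18:45.
Jun ∩ Beatriz ∩ Aarav: 09:30–09:45, 15:45–18:45.
Jun ∩ Beatriz ∩ Aarav ∩ Zara: 09:30–09:45, 16:30–18:45.
Common window lengths: 15, 135 min; longest is 135.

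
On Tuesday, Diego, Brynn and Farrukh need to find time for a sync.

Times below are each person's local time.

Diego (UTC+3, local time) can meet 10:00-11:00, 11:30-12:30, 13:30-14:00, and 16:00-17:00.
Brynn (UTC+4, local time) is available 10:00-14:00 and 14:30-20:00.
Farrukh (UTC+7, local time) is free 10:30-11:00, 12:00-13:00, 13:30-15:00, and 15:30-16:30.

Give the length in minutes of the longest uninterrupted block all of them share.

Diego → UTC: 07:00–08:00, 08:30–09:30, 10:30–11:00, 13:00–14:00.
Brynn → UTC: 06:00–10:00, 10:30–16:00.
Farrukh → UTC: 03:30–04:00, 05:00–06:00, 06:30–08:00, 08:30–09:30.
Diego ∩ Brynn: 07:00–08:00, 08:30–09:30, 10:30–11:00, 13:00–14:00.
Diego ∩ Brynn ∩ Farrukh: 07:00–08:00, 08:30–09:30.
Common window lengths: 60, 60 min; longest is 60.

60 minutes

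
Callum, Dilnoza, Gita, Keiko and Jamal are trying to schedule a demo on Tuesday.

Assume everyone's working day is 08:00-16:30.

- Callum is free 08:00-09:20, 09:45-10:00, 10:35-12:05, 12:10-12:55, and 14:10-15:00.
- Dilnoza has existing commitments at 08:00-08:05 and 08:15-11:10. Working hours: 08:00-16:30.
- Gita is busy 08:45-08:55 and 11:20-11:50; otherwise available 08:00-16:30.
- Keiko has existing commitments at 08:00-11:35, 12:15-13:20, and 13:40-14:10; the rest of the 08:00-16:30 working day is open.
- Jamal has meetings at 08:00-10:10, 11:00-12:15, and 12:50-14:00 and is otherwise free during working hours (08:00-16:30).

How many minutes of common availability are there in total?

50 minutes

Dilnoza free within 08:00–16:30: 08:05–08:15, 11:10–16:30.
Gita free within 08:00–16:30: 08:00–08:45, 08:55–11:20, 11:50–16:30.
Keiko free within 08:00–16:30: 11:35–12:15, 13:20–13:40, 14:10–16:30.
Jamal free within 08:00–16:30: 10:10–11:00, 12:15–12:50, 14:00–16:30.
Callum ∩ Dilnoza: 08:05–08:15, 11:10–12:05, 12:10–12:55, 14:10–15:00.
Callum ∩ Dilnoza ∩ Gita: 08:05–08:15, 11:10–11:20, 11:50–12:05, 12:10–12:55, 14:10–15:00.
Callum ∩ Dilnoza ∩ Gita ∩ Keiko: 11:50–12:05, 12:10–12:15, 14:10–15:00.
Callum ∩ Dilnoza ∩ Gita ∩ Keiko ∩ Jamal: 14:10–15:00.
Total common minutes: 50.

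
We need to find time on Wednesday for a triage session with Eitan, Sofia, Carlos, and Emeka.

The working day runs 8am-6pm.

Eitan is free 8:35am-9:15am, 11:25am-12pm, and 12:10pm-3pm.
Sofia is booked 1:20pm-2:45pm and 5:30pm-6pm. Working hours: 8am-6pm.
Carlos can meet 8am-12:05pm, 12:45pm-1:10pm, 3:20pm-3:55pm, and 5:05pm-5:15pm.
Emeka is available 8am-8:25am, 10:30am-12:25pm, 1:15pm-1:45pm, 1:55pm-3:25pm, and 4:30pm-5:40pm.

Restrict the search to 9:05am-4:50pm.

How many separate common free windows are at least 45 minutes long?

Sofia free within 08:00–18:00: 08:00–13:20, 14:45–17:30.
Eitan ∩ Sofia: 08:35–09:15, 11:25–12:00, 12:10–13:20, 14:45–15:00.
Eitan ∩ Sofia ∩ Carlos: 08:35–09:15, 11:25–12:00, 12:45–13:10.
Eitan ∩ Sofia ∩ Carlos ∩ Emeka: 11:25–12:00.
Restricted to 09:05–16:50: 11:25–12:00.
Windows ≥ 45 min: (none).
That's 0 windows.

0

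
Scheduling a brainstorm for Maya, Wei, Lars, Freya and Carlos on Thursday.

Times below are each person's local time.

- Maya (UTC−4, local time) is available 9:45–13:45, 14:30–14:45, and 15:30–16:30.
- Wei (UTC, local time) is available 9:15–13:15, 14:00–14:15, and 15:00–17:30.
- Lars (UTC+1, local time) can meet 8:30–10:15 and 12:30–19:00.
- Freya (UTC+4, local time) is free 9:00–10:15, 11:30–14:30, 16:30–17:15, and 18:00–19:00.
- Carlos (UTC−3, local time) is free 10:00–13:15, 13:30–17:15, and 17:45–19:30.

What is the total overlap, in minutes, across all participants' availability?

Maya → UTC: 13:45–17:45, 18:30–18:45, 19:30–20:30.
Wei → UTC: 09:15–13:15, 14:00–14:15, 15:00–17:30.
Lars → UTC: 07:30–09:15, 11:30–18:00.
Freya → UTC: 05:00–06:15, 07:30–10:30, 12:30–13:15, 14:00–15:00.
Carlos → UTC: 13:00–16:15, 16:30–20:15, 20:45–22:30.
Maya ∩ Wei: 14:00–14:15, 15:00–17:30.
Maya ∩ Wei ∩ Lars: 14:00–14:15, 15:00–17:30.
Maya ∩ Wei ∩ Lars ∩ Freya: 14:00–14:15.
Maya ∩ Wei ∩ Lars ∩ Freya ∩ Carlos: 14:00–14:15.
Total common minutes: 15.

15 minutes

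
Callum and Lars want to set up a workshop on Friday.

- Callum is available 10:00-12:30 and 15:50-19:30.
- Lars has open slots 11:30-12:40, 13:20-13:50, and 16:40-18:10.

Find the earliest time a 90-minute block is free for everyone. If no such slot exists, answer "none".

Callum ∩ Lars: 11:30–12:30, 16:40–18:10.
Windows ≥ 90 min: 16:40–18:10.
Earliest such window starts at 16:40.

16:40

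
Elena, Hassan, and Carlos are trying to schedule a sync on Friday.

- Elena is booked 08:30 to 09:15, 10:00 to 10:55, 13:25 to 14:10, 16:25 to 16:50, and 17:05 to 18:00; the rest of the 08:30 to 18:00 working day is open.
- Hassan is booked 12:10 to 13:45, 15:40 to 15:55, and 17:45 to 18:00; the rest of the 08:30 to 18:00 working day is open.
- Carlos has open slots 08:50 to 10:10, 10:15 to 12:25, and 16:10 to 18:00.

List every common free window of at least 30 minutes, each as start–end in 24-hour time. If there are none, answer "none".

Elena free within 08:30–18:00: 09:15–10:00, 10:55–13:25, 14:10–16:25, 16:50–17:05.
Hassan free within 08:30–18:00: 08:30–12:10, 13:45–15:40, 15:55–17:45.
Elena ∩ Hassan: 09:15–10:00, 10:55–12:10, 14:10–15:40, 15:55–16:25, 16:50–17:05.
Elena ∩ Hassan ∩ Carlos: 09:15–10:00, 10:55–12:10, 16:10–16:25, 16:50–17:05.
Windows ≥ 30 min: 09:15–10:00, 10:55–12:10.

09:15–10:00, 10:55–12:10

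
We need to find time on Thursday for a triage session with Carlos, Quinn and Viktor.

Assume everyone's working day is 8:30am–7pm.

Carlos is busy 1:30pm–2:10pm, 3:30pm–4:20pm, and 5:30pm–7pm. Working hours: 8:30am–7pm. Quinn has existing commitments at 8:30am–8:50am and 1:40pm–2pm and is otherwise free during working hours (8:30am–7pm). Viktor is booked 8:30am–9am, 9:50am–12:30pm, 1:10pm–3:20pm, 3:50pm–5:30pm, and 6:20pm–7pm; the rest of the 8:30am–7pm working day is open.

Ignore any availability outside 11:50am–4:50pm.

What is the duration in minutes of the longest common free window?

Carlos free within 08:30–19:00: 08:30–13:30, 14:10–15:30, 16:20–17:30.
Quinn free within 08:30–19:00: 08:50–13:40, 14:00–19:00.
Viktor free within 08:30–19:00: 09:00–09:50, 12:30–13:10, 15:20–15:50, 17:30–18:20.
Carlos ∩ Quinn: 08:50–13:30, 14:10–15:30, 16:20–17:30.
Carlos ∩ Quinn ∩ Viktor: 09:00–09:50, 12:30–13:10, 15:20–15:30.
Restricted to 11:50–16:50: 12:30–13:10, 15:20–15:30.
Common window lengths: 40, 10 min; longest is 40.

40 minutes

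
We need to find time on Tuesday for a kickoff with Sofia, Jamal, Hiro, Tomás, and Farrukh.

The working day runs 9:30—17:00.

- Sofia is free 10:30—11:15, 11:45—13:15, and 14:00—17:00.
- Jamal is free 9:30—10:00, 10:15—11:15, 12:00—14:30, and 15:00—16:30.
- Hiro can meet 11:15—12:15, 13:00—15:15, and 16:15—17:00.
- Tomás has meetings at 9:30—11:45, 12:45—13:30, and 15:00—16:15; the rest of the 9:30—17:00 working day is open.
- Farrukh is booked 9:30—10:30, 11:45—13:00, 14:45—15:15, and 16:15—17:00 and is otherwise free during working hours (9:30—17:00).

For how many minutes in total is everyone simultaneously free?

30 minutes

Tomás free within 09:30–17:00: 11:45–12:45, 13:30–15:00, 16:15–17:00.
Farrukh free within 09:30–17:00: 10:30–11:45, 13:00–14:45, 15:15–16:15.
Sofia ∩ Jamal: 10:30–11:15, 12:00–13:15, 14:00–14:30, 15:00–16:30.
Sofia ∩ Jamal ∩ Hiro: 12:00–12:15, 13:00–13:15, 14:00–14:30, 15:00–15:15, 16:15–16:30.
Sofia ∩ Jamal ∩ Hiro ∩ Tomás: 12:00–12:15, 14:00–14:30, 16:15–16:30.
Sofia ∩ Jamal ∩ Hiro ∩ Tomás ∩ Farrukh: 14:00–14:30.
Total common minutes: 30.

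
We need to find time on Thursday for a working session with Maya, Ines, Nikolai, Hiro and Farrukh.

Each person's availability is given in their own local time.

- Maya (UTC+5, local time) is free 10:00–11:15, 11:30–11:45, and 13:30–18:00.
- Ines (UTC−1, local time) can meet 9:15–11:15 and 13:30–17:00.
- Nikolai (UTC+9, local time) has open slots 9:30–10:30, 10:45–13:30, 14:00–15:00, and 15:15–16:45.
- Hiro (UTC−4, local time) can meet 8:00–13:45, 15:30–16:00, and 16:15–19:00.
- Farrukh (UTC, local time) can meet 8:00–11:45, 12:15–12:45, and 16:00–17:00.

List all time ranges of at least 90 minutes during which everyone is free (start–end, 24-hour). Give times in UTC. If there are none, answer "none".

Maya → UTC: 05:00–06:15, 06:30–06:45, 08:30–13:00.
Ines → UTC: 10:15–12:15, 14:30–18:00.
Nikolai → UTC: 00:30–01:30, 01:45–04:30, 05:00–06:00, 06:15–07:45.
Hiro → UTC: 12:00–17:45, 19:30–20:00, 20:15–23:00.
Farrukh → UTC: 08:00–11:45, 12:15–12:45, 16:00–17:00.
Maya ∩ Ines: 10:15–12:15.
Maya ∩ Ines ∩ Nikolai: (none).
Maya ∩ Ines ∩ Nikolai ∩ Hiro: (none).
Maya ∩ Ines ∩ Nikolai ∩ Hiro ∩ Farrukh: (none).
Windows ≥ 90 min: (none).

none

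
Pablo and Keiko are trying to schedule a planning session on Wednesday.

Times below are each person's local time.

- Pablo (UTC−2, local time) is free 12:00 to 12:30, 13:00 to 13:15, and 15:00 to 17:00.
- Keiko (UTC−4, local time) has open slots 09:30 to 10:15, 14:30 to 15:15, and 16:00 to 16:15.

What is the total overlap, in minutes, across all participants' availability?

45 minutes

Pablo → UTC: 14:00–14:30, 15:00–15:15, 17:00–19:00.
Keiko → UTC: 13:30–14:15, 18:30–19:15, 20:00–20:15.
Pablo ∩ Keiko: 14:00–14:15, 18:30–19:00.
Total common minutes: 15 + 30 = 45.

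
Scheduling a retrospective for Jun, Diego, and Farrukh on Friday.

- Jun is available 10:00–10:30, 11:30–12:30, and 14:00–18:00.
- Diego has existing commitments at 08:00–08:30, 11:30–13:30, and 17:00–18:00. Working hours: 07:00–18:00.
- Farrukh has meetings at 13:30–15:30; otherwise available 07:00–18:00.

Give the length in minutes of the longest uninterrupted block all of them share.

Diego free within 07:00–18:00: 07:00–08:00, 08:30–11:30, 13:30–17:00.
Farrukh free within 07:00–18:00: 07:00–13:30, 15:30–18:00.
Jun ∩ Diego: 10:00–10:30, 14:00–17:00.
Jun ∩ Diego ∩ Farrukh: 10:00–10:30, 15:30–17:00.
Common window lengths: 30, 90 min; longest is 90.

90 minutes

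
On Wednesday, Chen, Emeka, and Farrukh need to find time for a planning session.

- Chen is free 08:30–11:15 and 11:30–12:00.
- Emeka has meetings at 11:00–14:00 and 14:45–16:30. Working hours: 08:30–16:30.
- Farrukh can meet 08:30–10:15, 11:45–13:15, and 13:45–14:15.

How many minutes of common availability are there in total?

Emeka free within 08:30–16:30: 08:30–11:00, 14:00–14:45.
Chen ∩ Emeka: 08:30–11:00.
Chen ∩ Emeka ∩ Farrukh: 08:30–10:15.
Total common minutes: 105.

105 minutes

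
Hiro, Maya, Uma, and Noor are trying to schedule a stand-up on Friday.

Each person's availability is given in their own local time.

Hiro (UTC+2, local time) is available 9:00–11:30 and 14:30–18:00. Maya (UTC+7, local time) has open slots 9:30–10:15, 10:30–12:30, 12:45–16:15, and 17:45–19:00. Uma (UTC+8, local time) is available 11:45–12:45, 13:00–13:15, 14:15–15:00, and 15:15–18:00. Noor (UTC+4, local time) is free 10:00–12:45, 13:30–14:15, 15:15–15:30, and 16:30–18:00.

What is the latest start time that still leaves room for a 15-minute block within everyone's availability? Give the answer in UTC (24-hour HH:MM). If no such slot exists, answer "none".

Hiro → UTC: 07:00–09:30, 12:30–16:00.
Maya → UTC: 02:30–03:15, 03:30–05:30, 05:45–09:15, 10:45–12:00.
Uma → UTC: 03:45–04:45, 05:00–05:15, 06:15–07:00, 07:15–10:00.
Noor → UTC: 06:00–08:45, 09:30–10:15, 11:15–11:30, 12:30–14:00.
Hiro ∩ Maya: 07:00–09:15.
Hiro ∩ Maya ∩ Uma: 07:15–09:15.
Hiro ∩ Maya ∩ Uma ∩ Noor: 07:15–08:45.
Windows ≥ 15 min: 07:15–08:45.
Latest start in the last window 07:15–08:45 is 08:45 − 15 min = 08:30.

08:30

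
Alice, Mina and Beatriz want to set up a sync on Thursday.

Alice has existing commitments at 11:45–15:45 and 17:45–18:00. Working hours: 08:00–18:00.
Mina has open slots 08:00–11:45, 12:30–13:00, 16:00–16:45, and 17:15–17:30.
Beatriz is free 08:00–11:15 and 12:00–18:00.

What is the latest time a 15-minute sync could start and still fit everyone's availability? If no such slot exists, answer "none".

17:15

Alice free within 08:00–18:00: 08:00–11:45, 15:45–17:45.
Alice ∩ Mina: 08:00–11:45, 16:00–16:45, 17:15–17:30.
Alice ∩ Mina ∩ Beatriz: 08:00–11:15, 16:00–16:45, 17:15–17:30.
Windows ≥ 15 min: 08:00–11:15, 16:00–16:45, 17:15–17:30.
Latest start in the last window 17:15–17:30 is 17:30 − 15 min = 17:15.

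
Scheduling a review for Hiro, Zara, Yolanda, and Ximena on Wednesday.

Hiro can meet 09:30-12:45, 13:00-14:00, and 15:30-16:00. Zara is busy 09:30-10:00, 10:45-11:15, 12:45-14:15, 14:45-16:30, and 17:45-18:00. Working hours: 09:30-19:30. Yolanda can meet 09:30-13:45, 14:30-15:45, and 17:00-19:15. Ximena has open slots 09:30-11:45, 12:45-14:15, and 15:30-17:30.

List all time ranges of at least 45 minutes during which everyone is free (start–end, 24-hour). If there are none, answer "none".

10:00–10:45

Zara free within 09:30–19:30: 10:00–10:45, 11:15–12:45, 14:15–14:45, 16:30–17:45, 18:00–19:30.
Hiro ∩ Zara: 10:00–10:45, 11:15–12:45.
Hiro ∩ Zara ∩ Yolanda: 10:00–10:45, 11:15–12:45.
Hiro ∩ Zara ∩ Yolanda ∩ Ximena: 10:00–10:45, 11:15–11:45.
Windows ≥ 45 min: 10:00–10:45.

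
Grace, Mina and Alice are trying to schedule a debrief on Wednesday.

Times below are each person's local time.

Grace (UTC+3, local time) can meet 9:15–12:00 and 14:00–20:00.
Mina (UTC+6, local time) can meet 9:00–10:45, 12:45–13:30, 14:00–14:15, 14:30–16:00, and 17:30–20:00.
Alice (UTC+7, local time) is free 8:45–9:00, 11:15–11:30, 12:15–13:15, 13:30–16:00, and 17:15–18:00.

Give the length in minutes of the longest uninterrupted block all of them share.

Grace → UTC: 06:15–09:00, 11:00–17:00.
Mina → UTC: 03:00–04:45, 06:45–07:30, 08:00–08:15, 08:30–10:00, 11:30–14:00.
Alice → UTC: 01:45–02:00, 04:15–04:30, 05:15–06:15, 06:30–09:00, 10:15–11:00.
Grace ∩ Mina: 06:45–07:30, 08:00–08:15, 08:30–09:00, 11:30–14:00.
Grace ∩ Mina ∩ Alice: 06:45–07:30, 08:00–08:15, 08:30–09:00.
Common window lengths: 45, 15, 30 min; longest is 45.

45 minutes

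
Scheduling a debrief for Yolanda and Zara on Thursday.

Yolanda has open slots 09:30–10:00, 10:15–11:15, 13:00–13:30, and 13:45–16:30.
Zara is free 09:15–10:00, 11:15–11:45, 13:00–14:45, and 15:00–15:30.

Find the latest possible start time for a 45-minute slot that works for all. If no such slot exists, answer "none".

Yolanda ∩ Zara: 09:30–10:00, 13:00–13:30, 13:45–14:45, 15:00–15:30.
Windows ≥ 45 min: 13:45–14:45.
Latest start in the last window 13:45–14:45 is 14:45 − 45 min = 14:00.

14:00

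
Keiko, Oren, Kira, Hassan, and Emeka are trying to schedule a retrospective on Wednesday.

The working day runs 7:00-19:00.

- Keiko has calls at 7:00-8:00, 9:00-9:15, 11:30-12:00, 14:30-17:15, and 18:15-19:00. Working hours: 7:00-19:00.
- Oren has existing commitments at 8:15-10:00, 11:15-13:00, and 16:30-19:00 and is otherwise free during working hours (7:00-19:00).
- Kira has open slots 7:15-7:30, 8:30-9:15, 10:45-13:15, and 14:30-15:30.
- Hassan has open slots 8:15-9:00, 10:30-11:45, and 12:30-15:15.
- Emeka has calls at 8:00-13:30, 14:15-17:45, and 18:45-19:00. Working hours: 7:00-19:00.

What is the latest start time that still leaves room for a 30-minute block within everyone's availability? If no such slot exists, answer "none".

Keiko free within 07:00–19:00: 08:00–09:00, 09:15–11:30, 12:00–14:30, 17:15–18:15.
Oren free within 07:00–19:00: 07:00–08:15, 10:00–11:15, 13:00–16:30.
Emeka free within 07:00–19:00: 07:00–08:00, 13:30–14:15, 17:45–18:45.
Keiko ∩ Oren: 08:00–08:15, 10:00–11:15, 13:00–14:30.
Keiko ∩ Oren ∩ Kira: 10:45–11:15, 13:00–13:15.
Keiko ∩ Oren ∩ Kira ∩ Hassan: 10:45–11:15, 13:00–13:15.
Keiko ∩ Oren ∩ Kira ∩ Hassan ∩ Emeka: (none).
Windows ≥ 30 min: (none).

none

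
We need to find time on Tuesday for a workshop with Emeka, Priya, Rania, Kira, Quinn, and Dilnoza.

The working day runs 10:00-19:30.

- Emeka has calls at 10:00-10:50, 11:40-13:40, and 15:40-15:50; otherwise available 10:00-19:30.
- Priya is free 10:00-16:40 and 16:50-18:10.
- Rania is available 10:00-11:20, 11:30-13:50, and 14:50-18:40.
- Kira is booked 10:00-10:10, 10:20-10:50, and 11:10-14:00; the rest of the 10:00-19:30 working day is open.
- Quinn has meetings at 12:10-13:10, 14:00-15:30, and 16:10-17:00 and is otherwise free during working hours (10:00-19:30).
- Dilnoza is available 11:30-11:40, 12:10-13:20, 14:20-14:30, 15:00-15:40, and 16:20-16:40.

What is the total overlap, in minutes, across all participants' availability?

10 minutes

Emeka free within 10:00–19:30: 10:50–11:40, 13:40–15:40, 15:50–19:30.
Kira free within 10:00–19:30: 10:10–10:20, 10:50–11:10, 14:00–19:30.
Quinn free within 10:00–19:30: 10:00–12:10, 13:10–14:00, 15:30–16:10, 17:00–19:30.
Emeka ∩ Priya: 10:50–11:40, 13:40–15:40, 15:50–16:40, 16:50–18:10.
Emeka ∩ Priya ∩ Rania: 10:50–11:20, 11:30–11:40, 13:40–13:50, 14:50–15:40, 15:50–16:40, 16:50–18:10.
Emeka ∩ Priya ∩ Rania ∩ Kira: 10:50–11:10, 14:50–15:40, 15:50–16:40, 16:50–18:10.
Emeka ∩ Priya ∩ Rania ∩ Kira ∩ Quinn: 10:50–11:10, 15:30–15:40, 15:50–16:10, 17:00–18:10.
Emeka ∩ Priya ∩ Rania ∩ Kira ∩ Quinn ∩ Dilnoza: 15:30–15:40.
Total common minutes: 10.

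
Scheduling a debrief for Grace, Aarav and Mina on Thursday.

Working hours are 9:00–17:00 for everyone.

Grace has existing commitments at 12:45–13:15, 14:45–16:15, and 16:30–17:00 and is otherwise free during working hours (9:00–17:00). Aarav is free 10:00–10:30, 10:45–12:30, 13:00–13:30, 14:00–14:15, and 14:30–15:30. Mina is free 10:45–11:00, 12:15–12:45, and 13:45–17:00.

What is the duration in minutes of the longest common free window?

Grace free within 09:00–17:00: 09:00–12:45, 13:15–14:45, 16:15–16:30.
Grace ∩ Aarav: 10:00–10:30, 10:45–12:30, 13:15–13:30, 14:00–14:15, 14:30–14:45.
Grace ∩ Aarav ∩ Mina: 10:45–11:00, 12:15–12:30, 14:00–14:15, 14:30–14:45.
Common window lengths: 15, 15, 15, 15 min; longest is 15.

15 minutes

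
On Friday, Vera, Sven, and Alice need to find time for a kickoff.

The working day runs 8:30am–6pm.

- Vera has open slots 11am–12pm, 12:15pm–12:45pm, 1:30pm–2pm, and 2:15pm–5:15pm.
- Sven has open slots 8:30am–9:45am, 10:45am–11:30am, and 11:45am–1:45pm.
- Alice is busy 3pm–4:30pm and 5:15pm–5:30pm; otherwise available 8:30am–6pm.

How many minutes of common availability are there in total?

90 minutes

Alice free within 08:30–18:00: 08:30–15:00, 16:30–17:15, 17:30–18:00.
Vera ∩ Sven: 11:00–11:30, 11:45–12:00, 12:15–12:45, 13:30–13:45.
Vera ∩ Sven ∩ Alice: 11:00–11:30, 11:45–12:00, 12:15–12:45, 13:30–13:45.
Total common minutes: 30 + 15 + 30 + 15 = 90.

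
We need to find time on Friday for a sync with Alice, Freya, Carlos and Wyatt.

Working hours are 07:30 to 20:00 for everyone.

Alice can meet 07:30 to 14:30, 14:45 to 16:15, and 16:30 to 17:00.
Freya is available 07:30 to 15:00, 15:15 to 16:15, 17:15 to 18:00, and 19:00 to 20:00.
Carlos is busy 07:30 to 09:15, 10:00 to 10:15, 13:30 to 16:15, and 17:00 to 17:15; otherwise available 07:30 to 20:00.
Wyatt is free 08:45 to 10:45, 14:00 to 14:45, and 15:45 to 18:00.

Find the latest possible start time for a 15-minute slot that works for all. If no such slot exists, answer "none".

10:30

Carlos free within 07:30–20:00: 09:15–10:00, 10:15–13:30, 16:15–17:00, 17:15–20:00.
Alice ∩ Freya: 07:30–14:30, 14:45–15:00, 15:15–16:15.
Alice ∩ Freya ∩ Carlos: 09:15–10:00, 10:15–13:30.
Alice ∩ Freya ∩ Carlos ∩ Wyatt: 09:15–10:00, 10:15–10:45.
Windows ≥ 15 min: 09:15–10:00, 10:15–10:45.
Latest start in the last window 10:15–10:45 is 10:45 − 15 min = 10:30.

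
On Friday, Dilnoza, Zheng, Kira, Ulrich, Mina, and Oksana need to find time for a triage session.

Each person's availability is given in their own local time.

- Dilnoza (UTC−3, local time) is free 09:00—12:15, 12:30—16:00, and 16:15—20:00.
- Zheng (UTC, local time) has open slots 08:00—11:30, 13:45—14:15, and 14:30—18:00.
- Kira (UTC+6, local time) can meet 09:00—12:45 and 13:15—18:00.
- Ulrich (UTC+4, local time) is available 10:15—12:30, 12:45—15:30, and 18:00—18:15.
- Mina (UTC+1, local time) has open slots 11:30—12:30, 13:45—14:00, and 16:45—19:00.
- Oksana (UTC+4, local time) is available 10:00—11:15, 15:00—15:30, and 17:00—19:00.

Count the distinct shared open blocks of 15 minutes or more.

0

Dilnoza → UTC: 12:00–15:15, 15:30–19:00, 19:15–23:00.
Zheng → UTC: 08:00–11:30, 13:45–14:15, 14:30–18:00.
Kira → UTC: 03:00–06:45, 07:15–12:00.
Ulrich → UTC: 06:15–08:30, 08:45–11:30, 14:00–14:15.
Mina → UTC: 10:30–11:30, 12:45–13:00, 15:45–18:00.
Oksana → UTC: 06:00–07:15, 11:00–11:30, 13:00–15:00.
Dilnoza ∩ Zheng: 13:45–14:15, 14:30–15:15, 15:30–18:00.
Dilnoza ∩ Zheng ∩ Kira: (none).
Dilnoza ∩ Zheng ∩ Kira ∩ Ulrich: (none).
Dilnoza ∩ Zheng ∩ Kira ∩ Ulrich ∩ Mina: (none).
Dilnoza ∩ Zheng ∩ Kira ∩ Ulrich ∩ Mina ∩ Oksana: (none).
Windows ≥ 15 min: (none).
That's 0 windows.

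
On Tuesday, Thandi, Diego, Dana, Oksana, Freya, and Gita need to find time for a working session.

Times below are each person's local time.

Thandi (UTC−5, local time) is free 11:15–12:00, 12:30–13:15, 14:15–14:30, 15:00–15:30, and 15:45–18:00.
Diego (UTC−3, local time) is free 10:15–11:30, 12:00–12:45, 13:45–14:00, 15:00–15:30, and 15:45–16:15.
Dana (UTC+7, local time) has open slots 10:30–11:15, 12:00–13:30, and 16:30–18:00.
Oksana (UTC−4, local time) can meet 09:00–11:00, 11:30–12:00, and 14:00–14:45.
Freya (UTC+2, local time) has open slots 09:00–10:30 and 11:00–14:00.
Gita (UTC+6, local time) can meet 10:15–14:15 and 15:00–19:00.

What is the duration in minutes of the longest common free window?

Thandi → UTC: 16:15–17:00, 17:30–18:15, 19:15–19:30, 20:00–20:30, 20:45–23:00.
Diego → UTC: 13:15–14:30, 15:00–15:45, 16:45–17:00, 18:00–18:30, 18:45–19:15.
Dana → UTC: 03:30–04:15, 05:00–06:30, 09:30–11:00.
Oksana → UTC: 13:00–15:00, 15:30–16:00, 18:00–18:45.
Freya → UTC: 07:00–08:30, 09:00–12:00.
Gita → UTC: 04:15–08:15, 09:00–13:00.
Thandi ∩ Diego: 16:45–17:00, 18:00–18:15.
Thandi ∩ Diego ∩ Dana: (none).
Thandi ∩ Diego ∩ Dana ∩ Oksana: (none).
Thandi ∩ Diego ∩ Dana ∩ Oksana ∩ Freya: (none).
Thandi ∩ Diego ∩ Dana ∩ Oksana ∩ Freya ∩ Gita: (none).
No common window.

0 minutes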